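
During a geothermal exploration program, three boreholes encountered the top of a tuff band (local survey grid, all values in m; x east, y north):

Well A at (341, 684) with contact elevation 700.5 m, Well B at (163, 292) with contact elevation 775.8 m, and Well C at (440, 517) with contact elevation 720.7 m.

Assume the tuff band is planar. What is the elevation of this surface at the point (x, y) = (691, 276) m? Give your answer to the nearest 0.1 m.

742.5 m

Let the plane be z = a·x + b·y + c.
Well B−Well A: −178a − 392b = 75.3;  Well C−Well A: 99a − 167b = 20.2.
Solving gives a = −0.06795, b = −0.16124.
Then c = 700.5 − a·341 − b·684 = 833.96.
At (691, 276): z = −47.0 − 44.5 + 833.96 = 742.5 m.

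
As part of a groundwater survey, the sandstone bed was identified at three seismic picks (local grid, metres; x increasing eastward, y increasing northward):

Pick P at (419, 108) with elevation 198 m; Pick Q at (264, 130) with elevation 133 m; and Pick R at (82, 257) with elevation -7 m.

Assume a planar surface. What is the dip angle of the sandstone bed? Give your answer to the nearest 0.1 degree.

Two edge vectors: Pick P→Pick Q = (-155, 22, -65), Pick P→Pick R = (-337, 149, -205).
Normal n = (Pick P→Pick Q) × (Pick P→Pick R) = (5175, -9870, -15681).
So ∂z/∂x = −n_x/n_z = 0.33002 and ∂z/∂y = −n_y/n_z = −0.62942.
Gradient magnitude |∇z| = √(a² + b²) = √(0.10891 + 0.39617) = 0.71069.
True dip = arctan(0.71069) = 35.4°, dipping toward NNW (azimuth ≈ 332°).

35.4°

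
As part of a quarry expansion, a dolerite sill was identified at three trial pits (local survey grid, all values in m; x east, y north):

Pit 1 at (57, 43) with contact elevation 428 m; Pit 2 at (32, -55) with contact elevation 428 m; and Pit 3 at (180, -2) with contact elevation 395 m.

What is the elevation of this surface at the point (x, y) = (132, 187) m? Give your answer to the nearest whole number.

Two edge vectors: Pit 1→Pit 2 = (-25, -98, 0), Pit 1→Pit 3 = (123, -45, -33).
Normal n = (Pit 1→Pit 2) × (Pit 1→Pit 3) = (3234, -825, 13179).
So ∂z/∂x = −n_x/n_z = −0.24539 and ∂z/∂y = −n_y/n_z = 0.06260.
Intercept c from Pit 1: 428 + 13.99 − 2.69 = 439.30.
At (132, 187): z = −32.4 + 11.7 + 439.30 = 418.6 m.

419 m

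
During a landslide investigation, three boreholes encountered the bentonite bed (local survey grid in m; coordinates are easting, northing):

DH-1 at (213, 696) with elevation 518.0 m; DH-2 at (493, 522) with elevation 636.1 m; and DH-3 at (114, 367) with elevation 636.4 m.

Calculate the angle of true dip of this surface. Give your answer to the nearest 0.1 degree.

23.9°

Let the plane be z = a·easting + b·northing + c.
DH-2−DH-1: 280a − 174b = 118.1;  DH-3−DH-1: −99a − 329b = 118.4.
Solving gives a = 0.16693, b = −0.41011.
Gradient magnitude |∇z| = √(a² + b²) = √(0.02787 + 0.16819) = 0.44278.
True dip = arctan(0.44278) = 23.9°, dipping toward NNW (azimuth ≈ 338°).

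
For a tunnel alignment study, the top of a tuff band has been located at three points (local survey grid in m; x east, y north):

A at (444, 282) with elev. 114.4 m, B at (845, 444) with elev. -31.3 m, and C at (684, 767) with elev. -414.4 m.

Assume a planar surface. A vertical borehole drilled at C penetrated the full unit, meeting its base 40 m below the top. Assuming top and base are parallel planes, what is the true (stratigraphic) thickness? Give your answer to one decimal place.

26.4 m

Two edge vectors: A→B = (401, 162, -145.7), A→C = (240, 485, -528.8).
Normal n = (A→B) × (A→C) = (-15001.1, 177080.8, 155605).
So ∂z/∂x = −n_x/n_z = 0.09640 and ∂z/∂y = −n_y/n_z = −1.13801.
|∇z| = √(a²+b²) = 1.14209, so dip δ = arctan(1.14209) = 48.80°.
True thickness = vertical thickness × cos δ = 40 × cos 48.80° = 26.4 m.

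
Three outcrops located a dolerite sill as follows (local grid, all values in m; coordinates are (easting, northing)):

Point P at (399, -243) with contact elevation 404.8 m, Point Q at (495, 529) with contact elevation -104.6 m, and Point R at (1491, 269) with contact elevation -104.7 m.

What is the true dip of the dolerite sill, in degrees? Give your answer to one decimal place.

33.4°

Let the plane be z = a·E + b·N + c.
Point Q−Point P: 96a + 772b = −509.4;  Point R−Point P: 1092a + 512b = −509.5.
Solving gives a = −0.16693, b = −0.63909.
Gradient magnitude |∇z| = √(a² + b²) = √(0.02787 + 0.40843) = 0.66053.
True dip = arctan(0.66053) = 33.4°, dipping toward NNE (azimuth ≈ 015°).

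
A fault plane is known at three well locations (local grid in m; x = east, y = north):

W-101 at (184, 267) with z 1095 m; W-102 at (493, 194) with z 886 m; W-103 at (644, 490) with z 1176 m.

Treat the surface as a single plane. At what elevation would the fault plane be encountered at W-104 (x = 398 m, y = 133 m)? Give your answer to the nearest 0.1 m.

851.6 m

Two edge vectors: W-101→W-102 = (309, -73, -209), W-101→W-103 = (460, 223, 81).
Normal n = (W-101→W-102) × (W-101→W-103) = (40694, -121169, 102487).
So ∂z/∂x = −n_x/n_z = −0.39706 and ∂z/∂y = −n_y/n_z = 1.18229.
Intercept c from W-101: 1095 + 73.06 − 315.67 = 852.39.
At (398, 133): z = −158.0 + 157.2 + 852.39 = 851.6 m.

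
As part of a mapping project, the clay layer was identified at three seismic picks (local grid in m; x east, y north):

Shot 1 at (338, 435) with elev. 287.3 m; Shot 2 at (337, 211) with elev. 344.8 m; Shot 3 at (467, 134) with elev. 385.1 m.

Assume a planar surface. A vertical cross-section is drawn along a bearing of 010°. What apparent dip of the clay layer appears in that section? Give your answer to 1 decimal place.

12.7°

Two edge vectors: Shot 1→Shot 2 = (-1, -224, 57.5), Shot 1→Shot 3 = (129, -301, 97.8).
Normal n = (Shot 1→Shot 2) × (Shot 1→Shot 3) = (-4599.7, 7515.3, 29197).
So ∂z/∂x = −n_x/n_z = 0.15754 and ∂z/∂y = −n_y/n_z = −0.25740.
Unit vector along 010° is (sin 10°, cos 10°) = (0.1736, 0.9848).
Slope in that direction = a·(0.1736) + b·(0.9848) = −0.22613.
Apparent dip = arctan|0.22613| = 12.7° (true dip is 16.8°, so apparent ≤ true as expected).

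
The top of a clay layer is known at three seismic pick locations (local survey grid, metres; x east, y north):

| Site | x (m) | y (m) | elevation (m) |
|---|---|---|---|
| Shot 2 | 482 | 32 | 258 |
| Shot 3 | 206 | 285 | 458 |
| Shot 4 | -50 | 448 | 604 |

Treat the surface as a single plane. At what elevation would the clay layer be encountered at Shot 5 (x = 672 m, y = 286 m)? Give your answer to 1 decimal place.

356.4 m

Let the plane be z = a·x + b·y + c.
Shot 3−Shot 2: −276a + 253b = 200;  Shot 4−Shot 2: −532a + 416b = 346.
Solving gives a = −0.21931, b = 0.55126.
Then c = 258 − a·482 − b·32 = 346.07.
At (672, 286): z = −147.4 + 157.7 + 346.07 = 356.4 m.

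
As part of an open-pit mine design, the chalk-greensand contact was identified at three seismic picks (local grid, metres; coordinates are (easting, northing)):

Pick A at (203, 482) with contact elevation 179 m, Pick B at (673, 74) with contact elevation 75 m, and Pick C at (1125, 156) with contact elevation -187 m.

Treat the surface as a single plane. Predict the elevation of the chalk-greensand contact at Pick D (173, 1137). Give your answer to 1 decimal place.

-29.1 m

Two edge vectors: Pick A→Pick B = (470, -408, -104), Pick A→Pick C = (922, -326, -366).
Normal n = (Pick A→Pick B) × (Pick A→Pick C) = (115424, 76132, 222956).
So ∂z/∂E = −n_x/n_z = −0.517699 and ∂z/∂N = −n_y/n_z = −0.341466.
Intercept c from Pick A: 179 + 105.09 + 164.59 = 448.68.
At (173, 1137): z = −89.6 − 388.2 + 448.68 = -29.1 m.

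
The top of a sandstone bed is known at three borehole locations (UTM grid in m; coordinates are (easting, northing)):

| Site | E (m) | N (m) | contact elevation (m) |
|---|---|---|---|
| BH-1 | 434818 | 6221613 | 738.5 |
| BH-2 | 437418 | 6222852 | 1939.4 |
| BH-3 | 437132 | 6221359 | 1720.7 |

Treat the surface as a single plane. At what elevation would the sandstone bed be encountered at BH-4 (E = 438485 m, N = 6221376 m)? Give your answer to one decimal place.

2305.6 m

Let the plane be z = a·E + b·N + c.
BH-2−BH-1: 2600a + 1239b = 1200.9;  BH-3−BH-1: 2314a − 254b = 982.2.
Solving gives a = 0.431466392, b = 0.063831622.
Then c = 738.5 − a·434818 − b·6221613 = −584006.50.
At (438485, 6221376): z = 189191.5 + 397120.5 − 584006.50 = 2305.6 m.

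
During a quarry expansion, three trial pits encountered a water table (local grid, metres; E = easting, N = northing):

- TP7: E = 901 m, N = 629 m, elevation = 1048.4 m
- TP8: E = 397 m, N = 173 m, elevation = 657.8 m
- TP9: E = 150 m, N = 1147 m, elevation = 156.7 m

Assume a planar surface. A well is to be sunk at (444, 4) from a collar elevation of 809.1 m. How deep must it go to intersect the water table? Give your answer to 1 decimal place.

60.2 m

Two edge vectors: TP7→TP8 = (-504, -456, -390.6), TP7→TP9 = (-751, 518, -891.7).
Normal n = (TP7→TP8) × (TP7→TP9) = (608946, -156076.2, -603528).
So ∂z/∂E = −n_x/n_z = 1.008977 and ∂z/∂N = −n_y/n_z = −0.258606.
Intercept c from TP7: 1048.4 − 909.09 + 162.66 = 301.97.
At (444, 4): z_contact = 447.99 − 1.03 + 301.97 = 748.93 m.
Depth below ground = 809.1 − 748.93 = 60.2 m.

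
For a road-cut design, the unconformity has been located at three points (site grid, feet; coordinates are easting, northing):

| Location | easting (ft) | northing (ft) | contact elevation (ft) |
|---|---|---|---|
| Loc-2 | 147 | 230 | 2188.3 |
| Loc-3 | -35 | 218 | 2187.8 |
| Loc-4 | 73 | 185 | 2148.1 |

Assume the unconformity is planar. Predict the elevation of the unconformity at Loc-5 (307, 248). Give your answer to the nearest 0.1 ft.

Let the plane be z = a·easting + b·northing + c.
Loc-3−Loc-2: −182a − 12b = −0.5;  Loc-4−Loc-2: −74a − 45b = −40.2.
Solving gives a = −0.06298, b = 0.99690.
Then c = 2188.3 − a·147 − b·230 = 1968.27.
At (307, 248): z = −19.3 + 247.2 + 1968.27 = 2196.2 ft.

2196.2 ft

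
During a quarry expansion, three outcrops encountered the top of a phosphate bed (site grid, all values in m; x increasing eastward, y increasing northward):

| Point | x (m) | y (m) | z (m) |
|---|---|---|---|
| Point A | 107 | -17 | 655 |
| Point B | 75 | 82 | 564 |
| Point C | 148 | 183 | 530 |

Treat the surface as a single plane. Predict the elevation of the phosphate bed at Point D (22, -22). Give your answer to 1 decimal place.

611.4 m

Two edge vectors: Point A→Point B = (-32, 99, -91), Point A→Point C = (41, 200, -125).
Normal n = (Point A→Point B) × (Point A→Point C) = (5825, -7731, -10459).
So ∂z/∂x = −n_x/n_z = 0.55694 and ∂z/∂y = −n_y/n_z = −0.73917.
Intercept c from Point A: 655 − 59.59 − 12.57 = 582.84.
At (22, -22): z = 12.3 + 16.3 + 582.84 = 611.4 m.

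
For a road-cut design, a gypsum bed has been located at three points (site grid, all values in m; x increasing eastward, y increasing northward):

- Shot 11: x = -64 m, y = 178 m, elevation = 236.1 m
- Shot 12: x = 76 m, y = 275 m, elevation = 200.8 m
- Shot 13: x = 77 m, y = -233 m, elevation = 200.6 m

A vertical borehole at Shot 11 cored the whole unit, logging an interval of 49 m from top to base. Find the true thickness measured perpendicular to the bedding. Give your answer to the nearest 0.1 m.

Two edge vectors: Shot 11→Shot 12 = (140, 97, -35.3), Shot 11→Shot 13 = (141, -411, -35.5).
Normal n = (Shot 11→Shot 12) × (Shot 11→Shot 13) = (-17951.8, -7.3, -71217).
So ∂z/∂x = −n_x/n_z = −0.25207 and ∂z/∂y = −n_y/n_z = −0.00010.
|∇z| = √(a²+b²) = 0.25207, so dip δ = arctan(0.25207) = 14.15°.
True thickness = vertical thickness × cos δ = 49 × cos 14.15° = 47.5 m.

47.5 m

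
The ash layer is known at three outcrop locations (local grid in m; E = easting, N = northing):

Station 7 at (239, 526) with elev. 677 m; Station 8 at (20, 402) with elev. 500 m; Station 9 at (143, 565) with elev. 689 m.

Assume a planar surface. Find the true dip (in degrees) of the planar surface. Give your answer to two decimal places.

Let the plane be z = a·E + b·N + c.
Station 8−Station 7: −219a − 124b = −177;  Station 9−Station 7: −96a + 39b = 12.
Solving gives a = 0.26486, b = 0.95965.
Gradient magnitude |∇z| = √(a² + b²) = √(0.07015 + 0.92092) = 0.99553.
True dip = arctan(0.99553) = 44.87°, dipping toward SSW (azimuth ≈ 195°).

44.87°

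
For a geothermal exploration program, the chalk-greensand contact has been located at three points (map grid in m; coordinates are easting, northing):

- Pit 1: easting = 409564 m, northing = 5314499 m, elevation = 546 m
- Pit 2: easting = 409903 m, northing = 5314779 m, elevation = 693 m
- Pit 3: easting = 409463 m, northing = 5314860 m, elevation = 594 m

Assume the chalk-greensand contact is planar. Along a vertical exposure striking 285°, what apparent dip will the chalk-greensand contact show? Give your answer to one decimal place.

11.3°

Let the plane be z = a·easting + b·northing + c.
Pit 2−Pit 1: 339a + 280b = 147;  Pit 3−Pit 1: −101a + 361b = 48.
Solving gives a = 0.26302, b = 0.20655.
Unit vector along 285° is (sin 285°, cos 285°) = (-0.9659, 0.2588).
Slope in that direction = a·(-0.9659) + b·(0.2588) = −0.20060.
Apparent dip = arctan|0.20060| = 11.3° (true dip is 18.5°, so apparent ≤ true as expected).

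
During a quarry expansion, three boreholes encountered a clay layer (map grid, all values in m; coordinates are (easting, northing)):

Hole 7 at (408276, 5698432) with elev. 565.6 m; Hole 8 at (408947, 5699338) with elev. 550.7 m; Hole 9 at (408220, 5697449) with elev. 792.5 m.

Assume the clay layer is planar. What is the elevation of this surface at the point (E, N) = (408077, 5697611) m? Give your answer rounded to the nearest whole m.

Two edge vectors: Hole 7→Hole 8 = (671, 906, -14.9), Hole 7→Hole 9 = (-56, -983, 226.9).
Normal n = (Hole 7→Hole 8) × (Hole 7→Hole 9) = (190924.7, -151415.5, -608857).
So ∂z/∂E = −n_x/n_z = 0.31357889 and ∂z/∂N = −n_y/n_z = −0.24868812.
Intercept c from Hole 7: 565.6 − 128026.73 + 1417132.32 = 1289671.18.
At (408077, 5697611): z = 127964.3 − 1416928.1 + 1289671.18 = 707.4 m.

707 m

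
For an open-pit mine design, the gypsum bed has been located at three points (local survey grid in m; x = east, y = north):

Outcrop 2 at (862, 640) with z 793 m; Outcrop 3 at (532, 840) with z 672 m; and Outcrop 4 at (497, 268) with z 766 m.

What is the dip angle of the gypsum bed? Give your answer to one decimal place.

17.4°

Let the plane be z = a·x + b·y + c.
Outcrop 3−Outcrop 2: −330a + 200b = −121;  Outcrop 4−Outcrop 2: −365a − 372b = −27.
Solving gives a = 0.25752, b = −0.18009.
Gradient magnitude |∇z| = √(a² + b²) = √(0.06632 + 0.03243) = 0.31424.
True dip = arctan(0.31424) = 17.4°, dipping toward NW (azimuth ≈ 305°).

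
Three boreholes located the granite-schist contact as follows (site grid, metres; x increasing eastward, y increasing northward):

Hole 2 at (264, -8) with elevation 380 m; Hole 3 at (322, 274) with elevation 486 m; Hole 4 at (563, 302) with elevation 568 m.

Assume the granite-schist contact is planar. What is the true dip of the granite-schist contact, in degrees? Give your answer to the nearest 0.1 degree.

23.6°

Two edge vectors: Hole 2→Hole 3 = (58, 282, 106), Hole 2→Hole 4 = (299, 310, 188).
Normal n = (Hole 2→Hole 3) × (Hole 2→Hole 4) = (20156, 20790, -66338).
So ∂z/∂x = −n_x/n_z = 0.30384 and ∂z/∂y = −n_y/n_z = 0.31340.
Gradient magnitude |∇z| = √(a² + b²) = √(0.09232 + 0.09822) = 0.43650.
True dip = arctan(0.43650) = 23.6°, dipping toward SW (azimuth ≈ 224°).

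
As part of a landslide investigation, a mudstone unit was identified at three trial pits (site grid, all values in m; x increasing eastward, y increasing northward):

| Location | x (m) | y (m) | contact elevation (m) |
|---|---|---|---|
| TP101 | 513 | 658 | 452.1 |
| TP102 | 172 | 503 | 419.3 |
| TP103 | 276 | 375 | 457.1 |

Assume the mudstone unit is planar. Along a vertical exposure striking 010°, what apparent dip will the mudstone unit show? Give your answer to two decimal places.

Two edge vectors: TP101→TP102 = (-341, -155, -32.8), TP101→TP103 = (-237, -283, 5).
Normal n = (TP101→TP102) × (TP101→TP103) = (-10057.4, 9478.6, 59768).
So ∂z/∂x = −n_x/n_z = 0.16827 and ∂z/∂y = −n_y/n_z = −0.15859.
Unit vector along 010° is (sin 10°, cos 10°) = (0.1736, 0.9848).
Slope in that direction = a·(0.1736) + b·(0.9848) = −0.12696.
Apparent dip = arctan|0.12696| = 7.24° (true dip is 13.0°, so apparent ≤ true as expected).

7.24°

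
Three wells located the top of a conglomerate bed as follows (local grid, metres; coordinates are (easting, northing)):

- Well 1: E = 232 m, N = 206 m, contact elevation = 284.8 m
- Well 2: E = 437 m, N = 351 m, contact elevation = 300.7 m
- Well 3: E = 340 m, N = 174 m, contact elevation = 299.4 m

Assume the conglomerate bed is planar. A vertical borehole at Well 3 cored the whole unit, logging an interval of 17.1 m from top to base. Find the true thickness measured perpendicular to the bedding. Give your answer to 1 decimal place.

17.0 m

Two edge vectors: Well 1→Well 2 = (205, 145, 15.9), Well 1→Well 3 = (108, -32, 14.6).
Normal n = (Well 1→Well 2) × (Well 1→Well 3) = (2625.8, -1275.8, -22220).
So ∂z/∂E = −n_x/n_z = 0.11817 and ∂z/∂N = −n_y/n_z = −0.05742.
|∇z| = √(a²+b²) = 0.13138, so dip δ = arctan(0.13138) = 7.48°.
True thickness = vertical thickness × cos δ = 17.1 × cos 7.48° = 17.0 m.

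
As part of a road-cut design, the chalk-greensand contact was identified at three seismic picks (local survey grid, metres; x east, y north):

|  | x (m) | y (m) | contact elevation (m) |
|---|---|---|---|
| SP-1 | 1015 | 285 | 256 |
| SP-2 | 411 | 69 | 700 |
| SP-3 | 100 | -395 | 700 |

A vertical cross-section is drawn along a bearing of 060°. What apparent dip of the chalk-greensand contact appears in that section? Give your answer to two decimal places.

27.17°

Two edge vectors: SP-1→SP-2 = (-604, -216, 444), SP-1→SP-3 = (-915, -680, 444).
Normal n = (SP-1→SP-2) × (SP-1→SP-3) = (206016, -138084, 213080).
So ∂z/∂x = −n_x/n_z = −0.96685 and ∂z/∂y = −n_y/n_z = 0.64804.
Unit vector along 060° is (sin 60°, cos 60°) = (0.8660, 0.5000).
Slope in that direction = a·(0.8660) + b·(0.5000) = −0.51330.
Apparent dip = arctan|0.51330| = 27.17° (true dip is 49.3°, so apparent ≤ true as expected).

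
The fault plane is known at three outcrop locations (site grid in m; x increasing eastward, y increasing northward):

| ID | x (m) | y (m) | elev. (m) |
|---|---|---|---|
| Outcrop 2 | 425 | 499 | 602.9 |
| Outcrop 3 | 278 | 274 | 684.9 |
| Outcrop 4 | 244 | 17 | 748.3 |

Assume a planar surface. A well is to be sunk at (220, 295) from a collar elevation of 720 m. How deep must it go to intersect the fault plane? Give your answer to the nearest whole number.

Two edge vectors: Outcrop 2→Outcrop 3 = (-147, -225, 82), Outcrop 2→Outcrop 4 = (-181, -482, 145.4).
Normal n = (Outcrop 2→Outcrop 3) × (Outcrop 2→Outcrop 4) = (6809, 6531.8, 30129).
So ∂z/∂x = −n_x/n_z = −0.22599 and ∂z/∂y = −n_y/n_z = −0.21679.
Intercept c from Outcrop 2: 602.9 + 96.05 + 108.18 = 807.13.
At (220, 295): z_contact = −49.7 − 64.0 + 807.13 = 693.5 m.
Depth below ground = 720 − 693.5 = 27 m.

27 m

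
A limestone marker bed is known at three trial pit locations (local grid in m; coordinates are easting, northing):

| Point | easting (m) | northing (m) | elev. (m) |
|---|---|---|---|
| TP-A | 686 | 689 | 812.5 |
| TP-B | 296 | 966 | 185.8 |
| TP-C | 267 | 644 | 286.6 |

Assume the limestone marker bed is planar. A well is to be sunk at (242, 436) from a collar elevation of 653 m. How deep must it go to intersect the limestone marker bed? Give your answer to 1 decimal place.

309.4 m

Let the plane be z = a·easting + b·northing + c.
TP-B−TP-A: −390a + 277b = −626.7;  TP-C−TP-A: −419a − 45b = −525.9.
Solving gives a = 1.30134, b = −0.43024.
Then c = 812.5 − a·686 − b·689 = 216.22.
At (242, 436): z_contact = 314.92 − 187.59 + 216.22 = 343.56 m.
Depth below ground = 653 − 343.56 = 309.4 m.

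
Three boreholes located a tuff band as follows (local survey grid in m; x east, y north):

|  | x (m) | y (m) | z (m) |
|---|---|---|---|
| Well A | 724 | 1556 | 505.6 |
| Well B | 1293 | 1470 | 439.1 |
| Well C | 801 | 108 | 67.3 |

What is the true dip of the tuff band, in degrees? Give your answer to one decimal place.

Two edge vectors: Well A→Well B = (569, -86, -66.5), Well A→Well C = (77, -1448, -438.3).
Normal n = (Well A→Well B) × (Well A→Well C) = (-58598.2, 244272.2, -817290).
So ∂z/∂x = −n_x/n_z = −0.07170 and ∂z/∂y = −n_y/n_z = 0.29888.
Gradient magnitude |∇z| = √(a² + b²) = √(0.00514 + 0.08933) = 0.30736.
True dip = arctan(0.30736) = 17.1°, dipping toward SSE (azimuth ≈ 167°).

17.1°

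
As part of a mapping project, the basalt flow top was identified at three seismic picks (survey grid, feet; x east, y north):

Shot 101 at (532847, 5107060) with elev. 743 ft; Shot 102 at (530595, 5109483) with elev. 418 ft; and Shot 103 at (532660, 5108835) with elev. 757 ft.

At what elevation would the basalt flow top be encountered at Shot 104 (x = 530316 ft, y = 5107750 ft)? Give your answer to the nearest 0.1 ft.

324.8 ft

Let the plane be z = a·x + b·y + c.
Shot 102−Shot 101: −2252a + 2423b = −325;  Shot 103−Shot 101: −187a + 1775b = 14.
Solving gives a = 0.172337106, b = 0.026043402.
Then c = 743 − a·532847 − b·5107060 = −224091.53.
At (530316, 5107750): z = 91393.1 + 133023.2 − 224091.53 = 324.8 ft.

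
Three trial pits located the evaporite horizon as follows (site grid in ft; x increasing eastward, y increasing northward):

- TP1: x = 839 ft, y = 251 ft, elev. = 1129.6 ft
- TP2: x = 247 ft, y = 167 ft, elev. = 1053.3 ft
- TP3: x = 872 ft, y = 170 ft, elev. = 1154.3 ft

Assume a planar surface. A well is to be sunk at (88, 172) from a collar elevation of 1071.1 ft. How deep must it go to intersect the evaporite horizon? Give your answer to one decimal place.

44.9 ft

Let the plane be z = a·x + b·y + c.
TP2−TP1: −592a − 84b = −76.3;  TP3−TP1: 33a − 81b = 24.7.
Solving gives a = 0.16275, b = −0.23863.
Then c = 1129.6 − a·839 − b·251 = 1052.95.
At (88, 172): z_contact = 14.32 − 41.05 + 1052.95 = 1026.23 ft.
Depth below ground = 1071.1 − 1026.23 = 44.9 ft.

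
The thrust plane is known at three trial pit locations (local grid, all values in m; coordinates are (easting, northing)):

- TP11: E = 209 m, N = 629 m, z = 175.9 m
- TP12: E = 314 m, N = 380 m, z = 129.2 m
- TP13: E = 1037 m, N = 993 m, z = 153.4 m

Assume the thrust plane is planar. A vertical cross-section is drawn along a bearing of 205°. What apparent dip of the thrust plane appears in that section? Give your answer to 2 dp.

5.46°

Two edge vectors: TP11→TP12 = (105, -249, -46.7), TP11→TP13 = (828, 364, -22.5).
Normal n = (TP11→TP12) × (TP11→TP13) = (22601.3, -36305.1, 244392).
So ∂z/∂E = −n_x/n_z = −0.09248 and ∂z/∂N = −n_y/n_z = 0.14855.
Unit vector along 205° is (sin 205°, cos 205°) = (-0.4226, -0.9063).
Slope in that direction = a·(-0.4226) + b·(-0.9063) = −0.09555.
Apparent dip = arctan|0.09555| = 5.46° (true dip is 9.9°, so apparent ≤ true as expected).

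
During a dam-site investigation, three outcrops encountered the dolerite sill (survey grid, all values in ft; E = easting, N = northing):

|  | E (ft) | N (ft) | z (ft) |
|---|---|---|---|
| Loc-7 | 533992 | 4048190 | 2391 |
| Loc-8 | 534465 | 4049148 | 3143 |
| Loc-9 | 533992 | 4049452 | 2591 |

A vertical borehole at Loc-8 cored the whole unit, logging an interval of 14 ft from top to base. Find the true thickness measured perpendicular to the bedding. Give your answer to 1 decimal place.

Two edge vectors: Loc-7→Loc-8 = (473, 958, 752), Loc-7→Loc-9 = (0, 1262, 200).
Normal n = (Loc-7→Loc-8) × (Loc-7→Loc-9) = (-757424, -94600, 596926).
So ∂z/∂E = −n_x/n_z = 1.26887 and ∂z/∂N = −n_y/n_z = 0.15848.
|∇z| = √(a²+b²) = 1.27873, so dip δ = arctan(1.27873) = 51.97°.
True thickness = vertical thickness × cos δ = 14 × cos 51.97° = 8.6 ft.

8.6 ft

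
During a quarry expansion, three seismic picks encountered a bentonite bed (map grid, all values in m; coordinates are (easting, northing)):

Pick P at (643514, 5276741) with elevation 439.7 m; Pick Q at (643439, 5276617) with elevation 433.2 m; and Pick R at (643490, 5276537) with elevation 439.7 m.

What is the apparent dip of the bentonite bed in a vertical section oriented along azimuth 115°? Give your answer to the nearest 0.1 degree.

Let the plane be z = a·E + b·N + c.
Pick Q−Pick P: −75a − 124b = −6.5;  Pick R−Pick P: −24a − 204b = 0.
Solving gives a = 0.10759, b = −0.01266.
Unit vector along 115° is (sin 115°, cos 115°) = (0.9063, -0.4226).
Slope in that direction = a·(0.9063) + b·(-0.4226) = 0.10286.
Apparent dip = arctan|0.10286| = 5.9° (true dip is 6.2°, so apparent ≤ true as expected).

5.9°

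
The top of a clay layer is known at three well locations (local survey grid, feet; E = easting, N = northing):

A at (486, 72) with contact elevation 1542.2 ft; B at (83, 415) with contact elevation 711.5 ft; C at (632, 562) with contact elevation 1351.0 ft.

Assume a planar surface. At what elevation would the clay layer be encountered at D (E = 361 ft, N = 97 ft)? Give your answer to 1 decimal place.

1349.7 ft

Let the plane be z = a·E + b·N + c.
B−A: −403a + 343b = −830.7;  C−A: 146a + 490b = −191.2.
Solving gives a = 1.37937, b = −0.80120.
Then c = 1542.2 − a·486 − b·72 = 929.51.
At (361, 97): z = 498.0 − 77.7 + 929.51 = 1349.7 ft.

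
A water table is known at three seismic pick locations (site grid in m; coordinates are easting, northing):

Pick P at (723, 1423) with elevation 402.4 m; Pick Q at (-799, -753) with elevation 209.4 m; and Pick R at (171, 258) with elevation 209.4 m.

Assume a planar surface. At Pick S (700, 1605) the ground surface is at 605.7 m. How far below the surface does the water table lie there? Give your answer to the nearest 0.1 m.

135.9 m

Two edge vectors: Pick P→Pick Q = (-1522, -2176, -193), Pick P→Pick R = (-552, -1165, -193).
Normal n = (Pick P→Pick Q) × (Pick P→Pick R) = (195123, -187210, 571978).
So ∂z/∂easting = −n_x/n_z = −0.341137 and ∂z/∂northing = −n_y/n_z = 0.327303.
Intercept c from Pick P: 402.4 + 246.64 − 465.75 = 183.29.
At (700, 1605): z_contact = −238.80 + 525.32 + 183.29 = 469.82 m.
Depth below ground = 605.7 − 469.82 = 135.9 m.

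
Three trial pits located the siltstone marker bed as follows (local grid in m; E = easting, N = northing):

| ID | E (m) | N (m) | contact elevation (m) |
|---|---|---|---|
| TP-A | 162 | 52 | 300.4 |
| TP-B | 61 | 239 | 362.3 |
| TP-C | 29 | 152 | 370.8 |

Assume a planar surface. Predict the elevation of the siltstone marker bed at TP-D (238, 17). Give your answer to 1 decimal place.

261.9 m

Let the plane be z = a·E + b·N + c.
TP-B−TP-A: −101a + 187b = 61.9;  TP-C−TP-A: −133a + 100b = 70.4.
Solving gives a = −0.47220, b = 0.07598.
Then c = 300.4 − a·162 − b·52 = 372.94.
At (238, 17): z = −112.4 + 1.3 + 372.94 = 261.9 m.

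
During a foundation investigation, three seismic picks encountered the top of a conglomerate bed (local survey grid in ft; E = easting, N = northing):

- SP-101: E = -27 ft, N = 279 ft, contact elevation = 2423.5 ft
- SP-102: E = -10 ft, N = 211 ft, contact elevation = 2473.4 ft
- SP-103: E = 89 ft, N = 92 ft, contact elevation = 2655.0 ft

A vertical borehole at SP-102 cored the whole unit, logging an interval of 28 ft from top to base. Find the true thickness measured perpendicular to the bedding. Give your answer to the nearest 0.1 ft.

Let the plane be z = a·E + b·N + c.
SP-102−SP-101: 17a − 68b = 49.9;  SP-103−SP-101: 116a − 187b = 231.5.
Solving gives a = 1.36137, b = −0.39348.
|∇z| = √(a²+b²) = 1.41710, so dip δ = arctan(1.41710) = 54.79°.
True thickness = vertical thickness × cos δ = 28 × cos 54.79° = 16.1 ft.

16.1 ft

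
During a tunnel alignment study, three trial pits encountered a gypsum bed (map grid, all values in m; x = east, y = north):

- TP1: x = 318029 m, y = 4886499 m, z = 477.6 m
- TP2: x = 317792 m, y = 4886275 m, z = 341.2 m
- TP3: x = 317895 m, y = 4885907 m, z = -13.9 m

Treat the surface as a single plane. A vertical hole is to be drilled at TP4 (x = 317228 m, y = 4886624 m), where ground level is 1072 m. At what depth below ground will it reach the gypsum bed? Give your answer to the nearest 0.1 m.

Let the plane be z = a·x + b·y + c.
TP2−TP1: −237a − 224b = −136.4;  TP3−TP1: −134a − 592b = −491.5.
Solving gives a = −0.266096039, b = 0.890467685.
Then c = 477.6 − a·318029 − b·4886499 = −4266165.59.
At (317228, 4886624): z_contact = −84413.11 + 4351380.76 − 4266165.59 = 802.05 m.
Depth below ground = 1072 − 802.05 = 269.9 m.

269.9 m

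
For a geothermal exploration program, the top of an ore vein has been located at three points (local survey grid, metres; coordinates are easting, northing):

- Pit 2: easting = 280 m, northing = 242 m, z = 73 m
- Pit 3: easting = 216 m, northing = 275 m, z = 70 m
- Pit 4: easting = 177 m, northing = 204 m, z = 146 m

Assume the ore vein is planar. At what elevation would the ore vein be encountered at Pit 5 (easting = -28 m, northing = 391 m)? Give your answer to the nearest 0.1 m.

66.9 m

Let the plane be z = a·easting + b·northing + c.
Pit 3−Pit 2: −64a + 33b = −3;  Pit 4−Pit 2: −103a − 38b = 73.
Solving gives a = −0.39359, b = −0.85423.
Then c = 73 − a·280 − b·242 = 389.93.
At (-28, 391): z = 11.0 − 334.0 + 389.93 = 66.9 m.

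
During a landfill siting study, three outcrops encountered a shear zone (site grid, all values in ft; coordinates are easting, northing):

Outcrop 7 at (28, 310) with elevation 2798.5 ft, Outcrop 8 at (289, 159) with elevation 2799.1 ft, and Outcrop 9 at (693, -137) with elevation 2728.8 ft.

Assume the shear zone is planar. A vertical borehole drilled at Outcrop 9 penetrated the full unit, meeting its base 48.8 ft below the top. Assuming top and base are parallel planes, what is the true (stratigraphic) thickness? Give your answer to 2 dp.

29.43 ft

Two edge vectors: Outcrop 7→Outcrop 8 = (261, -151, 0.6), Outcrop 7→Outcrop 9 = (665, -447, -69.7).
Normal n = (Outcrop 7→Outcrop 8) × (Outcrop 7→Outcrop 9) = (10792.9, 18590.7, -16252).
So ∂z/∂easting = −n_x/n_z = 0.66410 and ∂z/∂northing = −n_y/n_z = 1.14390.
|∇z| = √(a²+b²) = 1.32270, so dip δ = arctan(1.32270) = 52.91°.
True thickness = vertical thickness × cos δ = 48.8 × cos 52.91° = 29.43 ft.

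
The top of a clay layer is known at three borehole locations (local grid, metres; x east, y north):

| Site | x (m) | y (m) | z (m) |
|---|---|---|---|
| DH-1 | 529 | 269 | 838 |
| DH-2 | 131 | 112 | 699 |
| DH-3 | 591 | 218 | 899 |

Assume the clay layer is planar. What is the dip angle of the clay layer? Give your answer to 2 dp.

Two edge vectors: DH-1→DH-2 = (-398, -157, -139), DH-1→DH-3 = (62, -51, 61).
Normal n = (DH-1→DH-2) × (DH-1→DH-3) = (-16666, 15660, 30032).
So ∂z/∂x = −n_x/n_z = 0.55494 and ∂z/∂y = −n_y/n_z = −0.52144.
Gradient magnitude |∇z| = √(a² + b²) = √(0.30796 + 0.27190) = 0.76149.
True dip = arctan(0.76149) = 37.29°, dipping toward NW (azimuth ≈ 313°).

37.29°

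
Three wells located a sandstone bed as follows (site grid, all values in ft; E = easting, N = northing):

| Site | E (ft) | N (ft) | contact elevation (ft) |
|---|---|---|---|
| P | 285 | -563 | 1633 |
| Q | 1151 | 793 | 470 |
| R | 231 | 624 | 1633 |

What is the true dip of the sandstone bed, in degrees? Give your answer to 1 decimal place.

51.5°

Two edge vectors: P→Q = (866, 1356, -1163), P→R = (-54, 1187, 0).
Normal n = (P→Q) × (P→R) = (1380481, 62802, 1101166).
So ∂z/∂E = −n_x/n_z = −1.25365 and ∂z/∂N = −n_y/n_z = −0.05703.
Gradient magnitude |∇z| = √(a² + b²) = √(1.57165 + 0.00325) = 1.25495.
True dip = arctan(1.25495) = 51.5°, dipping toward E (azimuth ≈ 087°).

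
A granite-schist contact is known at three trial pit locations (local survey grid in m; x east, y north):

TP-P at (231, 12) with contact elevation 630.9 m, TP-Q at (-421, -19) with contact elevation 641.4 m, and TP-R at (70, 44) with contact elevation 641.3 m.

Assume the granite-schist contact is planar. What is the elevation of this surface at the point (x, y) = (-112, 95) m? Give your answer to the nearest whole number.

656 m

Two edge vectors: TP-P→TP-Q = (-652, -31, 10.5), TP-P→TP-R = (-161, 32, 10.4).
Normal n = (TP-P→TP-Q) × (TP-P→TP-R) = (-658.4, 5090.3, -25855).
So ∂z/∂x = −n_x/n_z = −0.02547 and ∂z/∂y = −n_y/n_z = 0.19688.
Intercept c from TP-P: 630.9 + 5.88 − 2.36 = 634.42.
At (-112, 95): z = 2.9 + 18.7 + 634.42 = 656.0 m.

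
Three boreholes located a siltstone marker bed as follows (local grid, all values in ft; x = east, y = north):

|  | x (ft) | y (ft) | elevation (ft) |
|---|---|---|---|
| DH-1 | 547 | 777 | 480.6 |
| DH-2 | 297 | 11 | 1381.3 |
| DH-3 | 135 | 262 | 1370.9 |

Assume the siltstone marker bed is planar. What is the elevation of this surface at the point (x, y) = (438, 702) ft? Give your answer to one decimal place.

Let the plane be z = a·x + b·y + c.
DH-2−DH-1: −250a − 766b = 900.7;  DH-3−DH-1: −412a − 515b = 890.3.
Solving gives a = −1.16735, b = −0.79486.
Then c = 480.6 − a·547 − b·777 = 1736.75.
At (438, 702): z = −511.3 − 558.0 + 1736.75 = 667.5 ft.

667.5 ft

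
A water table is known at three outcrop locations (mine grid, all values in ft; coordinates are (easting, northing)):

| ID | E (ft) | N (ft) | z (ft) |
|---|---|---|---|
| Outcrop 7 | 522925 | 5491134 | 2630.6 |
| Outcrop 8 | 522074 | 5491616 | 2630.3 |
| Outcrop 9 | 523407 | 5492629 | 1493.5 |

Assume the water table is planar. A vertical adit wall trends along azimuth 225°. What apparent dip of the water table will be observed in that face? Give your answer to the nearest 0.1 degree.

Two edge vectors: Outcrop 7→Outcrop 8 = (-851, 482, -0.3), Outcrop 7→Outcrop 9 = (482, 1495, -1137.1).
Normal n = (Outcrop 7→Outcrop 8) × (Outcrop 7→Outcrop 9) = (-547633.7, -967816.7, -1504569).
So ∂z/∂E = −n_x/n_z = −0.36398 and ∂z/∂N = −n_y/n_z = −0.64325.
Unit vector along 225° is (sin 225°, cos 225°) = (-0.7071, -0.7071).
Slope in that direction = a·(-0.7071) + b·(-0.7071) = 0.71222.
Apparent dip = arctan|0.71222| = 35.5° (true dip is 36.5°, so apparent ≤ true as expected).

35.5°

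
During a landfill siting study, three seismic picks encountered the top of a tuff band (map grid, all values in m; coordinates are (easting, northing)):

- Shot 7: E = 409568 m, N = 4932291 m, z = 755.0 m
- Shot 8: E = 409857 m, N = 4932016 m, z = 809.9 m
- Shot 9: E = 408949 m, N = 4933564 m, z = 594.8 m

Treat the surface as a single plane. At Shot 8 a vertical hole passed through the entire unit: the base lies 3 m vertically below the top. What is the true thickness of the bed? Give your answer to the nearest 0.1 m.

3.0 m

Let the plane be z = a·E + b·N + c.
Shot 8−Shot 7: 289a − 275b = 54.9;  Shot 9−Shot 7: −619a + 1273b = −160.2.
Solving gives a = 0.13068, b = −0.06230.
|∇z| = √(a²+b²) = 0.14477, so dip δ = arctan(0.14477) = 8.24°.
True thickness = vertical thickness × cos δ = 3 × cos 8.24° = 3.0 m.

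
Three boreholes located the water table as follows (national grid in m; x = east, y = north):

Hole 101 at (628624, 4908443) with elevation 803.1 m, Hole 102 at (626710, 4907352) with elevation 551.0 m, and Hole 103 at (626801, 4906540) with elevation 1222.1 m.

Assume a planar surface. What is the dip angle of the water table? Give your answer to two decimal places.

Let the plane be z = a·x + b·y + c.
Hole 102−Hole 101: −1914a − 1091b = −252.1;  Hole 103−Hole 101: −1823a − 1903b = 419.
Solving gives a = 0.56662, b = −0.76298.
Gradient magnitude |∇z| = √(a² + b²) = √(0.32106 + 0.58213) = 0.95036.
True dip = arctan(0.95036) = 43.54°, dipping toward NW (azimuth ≈ 323°).

43.54°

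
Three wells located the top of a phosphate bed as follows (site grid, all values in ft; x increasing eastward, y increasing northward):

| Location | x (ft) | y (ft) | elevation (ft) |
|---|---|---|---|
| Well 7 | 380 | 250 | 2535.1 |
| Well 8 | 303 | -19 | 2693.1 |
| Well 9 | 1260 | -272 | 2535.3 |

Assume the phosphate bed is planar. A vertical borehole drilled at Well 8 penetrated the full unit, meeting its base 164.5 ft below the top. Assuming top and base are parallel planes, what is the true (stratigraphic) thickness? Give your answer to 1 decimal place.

142.1 ft

Two edge vectors: Well 7→Well 8 = (-77, -269, 158), Well 7→Well 9 = (880, -522, 0.2).
Normal n = (Well 7→Well 8) × (Well 7→Well 9) = (82422.2, 139055.4, 276914).
So ∂z/∂x = −n_x/n_z = −0.29765 and ∂z/∂y = −n_y/n_z = −0.50216.
|∇z| = √(a²+b²) = 0.58375, so dip δ = arctan(0.58375) = 30.27°.
True thickness = vertical thickness × cos δ = 164.5 × cos 30.27° = 142.1 ft.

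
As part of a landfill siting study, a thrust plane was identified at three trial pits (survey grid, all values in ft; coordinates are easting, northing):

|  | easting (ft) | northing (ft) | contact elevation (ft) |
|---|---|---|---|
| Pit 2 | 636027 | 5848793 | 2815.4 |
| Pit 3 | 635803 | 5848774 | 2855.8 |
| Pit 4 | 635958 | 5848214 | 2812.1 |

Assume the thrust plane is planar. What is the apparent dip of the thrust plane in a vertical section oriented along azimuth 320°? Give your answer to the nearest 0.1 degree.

Two edge vectors: Pit 2→Pit 3 = (-224, -19, 40.4), Pit 2→Pit 4 = (-69, -579, -3.3).
Normal n = (Pit 2→Pit 3) × (Pit 2→Pit 4) = (23454.3, -3526.8, 128385).
So ∂z/∂easting = −n_x/n_z = −0.18269 and ∂z/∂northing = −n_y/n_z = 0.02747.
Unit vector along 320° is (sin 320°, cos 320°) = (-0.6428, 0.7660).
Slope in that direction = a·(-0.6428) + b·(0.7660) = 0.13847.
Apparent dip = arctan|0.13847| = 7.9° (true dip is 10.5°, so apparent ≤ true as expected).

7.9°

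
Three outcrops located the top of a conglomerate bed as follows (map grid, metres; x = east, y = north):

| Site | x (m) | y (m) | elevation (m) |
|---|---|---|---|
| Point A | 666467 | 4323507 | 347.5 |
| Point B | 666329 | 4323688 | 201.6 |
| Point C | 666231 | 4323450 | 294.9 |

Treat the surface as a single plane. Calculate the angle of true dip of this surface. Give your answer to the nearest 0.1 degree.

32.7°

Let the plane be z = a·x + b·y + c.
Point B−Point A: −138a + 181b = −145.9;  Point C−Point A: −236a − 57b = −52.6.
Solving gives a = 0.35263, b = −0.53722.
Gradient magnitude |∇z| = √(a² + b²) = √(0.12435 + 0.28860) = 0.64262.
True dip = arctan(0.64262) = 32.7°, dipping toward NNW (azimuth ≈ 327°).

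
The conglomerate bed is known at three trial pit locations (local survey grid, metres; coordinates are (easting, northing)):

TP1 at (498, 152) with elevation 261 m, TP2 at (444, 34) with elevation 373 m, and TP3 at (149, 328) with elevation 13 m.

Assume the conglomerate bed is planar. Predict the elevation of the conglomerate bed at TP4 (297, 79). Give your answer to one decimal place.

298.7 m

Let the plane be z = a·E + b·N + c.
TP2−TP1: −54a − 118b = 112;  TP3−TP1: −349a + 176b = −248.
Solving gives a = 0.18845, b = −1.03539.
Then c = 261 − a·498 − b·152 = 324.53.
At (297, 79): z = 56.0 − 81.8 + 324.53 = 298.7 m.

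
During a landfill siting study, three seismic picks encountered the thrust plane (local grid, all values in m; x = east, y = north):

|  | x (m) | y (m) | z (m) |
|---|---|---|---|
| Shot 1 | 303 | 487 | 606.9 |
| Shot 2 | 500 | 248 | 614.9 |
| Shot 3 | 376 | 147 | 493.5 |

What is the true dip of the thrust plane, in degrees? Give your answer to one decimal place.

37.2°

Two edge vectors: Shot 1→Shot 2 = (197, -239, 8), Shot 1→Shot 3 = (73, -340, -113.4).
Normal n = (Shot 1→Shot 2) × (Shot 1→Shot 3) = (29822.6, 22923.8, -49533).
So ∂z/∂x = −n_x/n_z = 0.60208 and ∂z/∂y = −n_y/n_z = 0.46280.
Gradient magnitude |∇z| = √(a² + b²) = √(0.36249 + 0.21418) = 0.75939.
True dip = arctan(0.75939) = 37.2°, dipping toward SW (azimuth ≈ 232°).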